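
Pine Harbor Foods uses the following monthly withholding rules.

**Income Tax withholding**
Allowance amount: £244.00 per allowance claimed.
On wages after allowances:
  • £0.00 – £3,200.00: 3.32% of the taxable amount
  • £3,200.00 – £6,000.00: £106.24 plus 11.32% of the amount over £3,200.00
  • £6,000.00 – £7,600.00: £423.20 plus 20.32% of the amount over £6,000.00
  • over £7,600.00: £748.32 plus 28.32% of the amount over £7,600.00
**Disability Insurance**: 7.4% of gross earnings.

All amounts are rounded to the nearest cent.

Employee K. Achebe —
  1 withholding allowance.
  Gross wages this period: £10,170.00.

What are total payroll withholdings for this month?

£2,159.62

Income Tax: taxable = £10,170.00 − 1×£244.00 = £9,926.00
  £748.32 + 28.32% × (£9,926.00 − £7,600.00) = £748.32 + 28.32% × £2,326.00 = £1,407.04
Disability Insurance: 7.4% × £10,170.00 = £752.58
Total: £1,407.04 + £752.58 = £2,159.62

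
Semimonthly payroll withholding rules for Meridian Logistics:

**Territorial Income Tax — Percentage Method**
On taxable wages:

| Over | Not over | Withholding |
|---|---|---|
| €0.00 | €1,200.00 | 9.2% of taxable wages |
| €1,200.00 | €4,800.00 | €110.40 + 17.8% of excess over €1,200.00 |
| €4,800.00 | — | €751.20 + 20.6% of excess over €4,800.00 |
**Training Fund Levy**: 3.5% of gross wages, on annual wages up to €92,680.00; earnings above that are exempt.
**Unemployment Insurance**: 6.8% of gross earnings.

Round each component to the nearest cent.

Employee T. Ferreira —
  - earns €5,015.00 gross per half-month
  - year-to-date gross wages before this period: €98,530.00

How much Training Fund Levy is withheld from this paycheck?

Training Fund Levy: YTD €98,530.00 ≥ cap €92,680.00 → €0.00

€0.00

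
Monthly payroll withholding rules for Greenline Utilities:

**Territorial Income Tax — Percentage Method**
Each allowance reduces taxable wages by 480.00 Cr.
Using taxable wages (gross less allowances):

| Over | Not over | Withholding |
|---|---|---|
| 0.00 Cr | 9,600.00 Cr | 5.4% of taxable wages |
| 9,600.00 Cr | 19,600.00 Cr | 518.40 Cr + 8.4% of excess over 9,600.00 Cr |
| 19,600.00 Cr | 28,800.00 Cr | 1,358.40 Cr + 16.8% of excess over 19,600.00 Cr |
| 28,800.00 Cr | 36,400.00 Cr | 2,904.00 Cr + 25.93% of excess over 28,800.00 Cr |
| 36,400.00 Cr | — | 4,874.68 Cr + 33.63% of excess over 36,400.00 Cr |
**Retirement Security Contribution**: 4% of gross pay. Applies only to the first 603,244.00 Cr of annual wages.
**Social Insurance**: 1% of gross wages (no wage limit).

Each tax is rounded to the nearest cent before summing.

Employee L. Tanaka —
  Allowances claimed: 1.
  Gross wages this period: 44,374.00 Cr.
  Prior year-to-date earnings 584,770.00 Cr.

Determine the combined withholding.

Territorial Income Tax: taxable = 44,374.00 Cr − 1×480.00 Cr = 43,894.00 Cr
  4,874.68 Cr + 33.63% × (43,894.00 Cr − 36,400.00 Cr) = 4,874.68 Cr + 33.63% × 7,494.00 Cr = 7,394.91 Cr
Retirement Security Contribution: cap 603,244.00 Cr − YTD 584,770.00 Cr = 18,474.00 Cr subject; 4% × 18,474.00 Cr = 738.96 Cr
Social Insurance: 1% × 44,374.00 Cr = 443.74 Cr
Total: 7,394.91 Cr + 738.96 Cr + 443.74 Cr = 8,577.61 Cr

8,577.61 Cr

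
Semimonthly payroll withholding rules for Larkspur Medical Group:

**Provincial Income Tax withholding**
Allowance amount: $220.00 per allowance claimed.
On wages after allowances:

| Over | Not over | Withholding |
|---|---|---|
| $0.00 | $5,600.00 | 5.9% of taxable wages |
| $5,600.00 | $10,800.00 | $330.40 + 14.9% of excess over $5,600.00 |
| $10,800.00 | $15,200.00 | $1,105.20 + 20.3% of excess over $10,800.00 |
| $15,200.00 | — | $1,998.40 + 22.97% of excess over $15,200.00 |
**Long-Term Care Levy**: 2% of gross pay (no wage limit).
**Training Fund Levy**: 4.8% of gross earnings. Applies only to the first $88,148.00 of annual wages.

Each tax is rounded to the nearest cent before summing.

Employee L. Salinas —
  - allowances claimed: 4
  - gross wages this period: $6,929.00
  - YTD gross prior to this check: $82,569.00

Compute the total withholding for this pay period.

Provincial Income Tax: taxable = $6,929.00 − 4×$220.00 = $6,049.00
  $330.40 + 14.9% × ($6,049.00 − $5,600.00) = $330.40 + 14.9% × $449.00 = $397.30
Long-Term Care Levy: 2% × $6,929.00 = $138.58
Training Fund Levy: cap $88,148.00 − YTD $82,569.00 = $5,579.00 subject; 4.8% × $5,579.00 = $267.79
Total: $397.30 + $138.58 + $267.79 = $803.67

$803.67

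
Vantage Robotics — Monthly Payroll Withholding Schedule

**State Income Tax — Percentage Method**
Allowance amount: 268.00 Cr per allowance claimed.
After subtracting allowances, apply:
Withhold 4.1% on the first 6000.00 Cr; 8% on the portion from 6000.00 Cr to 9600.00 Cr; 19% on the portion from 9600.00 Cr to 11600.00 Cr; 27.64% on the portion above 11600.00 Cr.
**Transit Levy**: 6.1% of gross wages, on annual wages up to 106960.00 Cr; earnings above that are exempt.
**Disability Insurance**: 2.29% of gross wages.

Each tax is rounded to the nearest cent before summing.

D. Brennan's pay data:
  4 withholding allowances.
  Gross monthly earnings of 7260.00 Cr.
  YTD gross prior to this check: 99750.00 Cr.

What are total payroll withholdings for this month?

867.10 Cr

State Income Tax: taxable = 7260.00 Cr − 4×268.00 Cr = 6188.00 Cr
  246.00 Cr + 8% × (6188.00 Cr − 6000.00 Cr) = 246.00 Cr + 8% × 188.00 Cr = 261.04 Cr
Transit Levy: cap 106960.00 Cr − YTD 99750.00 Cr = 7210.00 Cr subject; 6.1% × 7210.00 Cr = 439.81 Cr
Disability Insurance: 2.29% × 7260.00 Cr = 166.25 Cr
Total: 261.04 Cr + 439.81 Cr + 166.25 Cr = 867.10 Cr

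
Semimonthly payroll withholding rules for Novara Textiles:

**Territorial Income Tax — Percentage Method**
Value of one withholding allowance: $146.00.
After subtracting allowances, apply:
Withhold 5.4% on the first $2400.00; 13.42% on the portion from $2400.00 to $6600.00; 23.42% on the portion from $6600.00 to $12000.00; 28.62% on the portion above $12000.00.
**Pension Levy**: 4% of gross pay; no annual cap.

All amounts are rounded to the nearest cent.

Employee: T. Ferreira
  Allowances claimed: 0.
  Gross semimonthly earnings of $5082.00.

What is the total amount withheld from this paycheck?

$692.80

Territorial Income Tax: taxable = $5082.00
  $129.60 + 13.42% × ($5082.00 − $2400.00) = $129.60 + 13.42% × $2682.00 = $489.52
Pension Levy: 4% × $5082.00 = $203.28
Total: $489.52 + $203.28 = $692.80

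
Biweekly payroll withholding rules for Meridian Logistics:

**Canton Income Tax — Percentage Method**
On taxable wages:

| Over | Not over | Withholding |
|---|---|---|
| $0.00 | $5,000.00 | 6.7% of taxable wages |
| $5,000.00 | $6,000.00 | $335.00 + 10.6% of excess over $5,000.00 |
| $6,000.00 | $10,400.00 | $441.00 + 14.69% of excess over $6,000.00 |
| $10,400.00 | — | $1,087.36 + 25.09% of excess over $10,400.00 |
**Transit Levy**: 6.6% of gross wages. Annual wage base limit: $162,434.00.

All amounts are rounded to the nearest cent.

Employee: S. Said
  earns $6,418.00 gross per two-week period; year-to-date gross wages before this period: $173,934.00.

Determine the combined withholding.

$502.40

Canton Income Tax: taxable = $6,418.00
  $441.00 + 14.69% × ($6,418.00 − $6,000.00) = $441.00 + 14.69% × $418.00 = $502.40
Transit Levy: YTD $173,934.00 ≥ cap $162,434.00 → $0.00
Total: $502.40 + $0.00 = $502.40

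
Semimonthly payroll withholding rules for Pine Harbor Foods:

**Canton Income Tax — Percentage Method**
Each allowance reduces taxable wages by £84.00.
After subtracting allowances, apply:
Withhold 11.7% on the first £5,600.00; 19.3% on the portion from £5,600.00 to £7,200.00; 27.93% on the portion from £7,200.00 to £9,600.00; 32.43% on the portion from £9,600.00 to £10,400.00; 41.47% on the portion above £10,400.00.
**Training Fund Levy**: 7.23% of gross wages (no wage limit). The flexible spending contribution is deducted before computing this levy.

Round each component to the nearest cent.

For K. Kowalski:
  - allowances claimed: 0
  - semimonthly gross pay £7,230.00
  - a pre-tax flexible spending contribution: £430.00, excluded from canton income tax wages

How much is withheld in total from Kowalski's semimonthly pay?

£1,378.44

Canton Income Tax: taxable = £7,230.00 − £430.00 = £6,800.00
  £655.20 + 19.3% × (£6,800.00 − £5,600.00) = £655.20 + 19.3% × £1,200.00 = £886.80
Training Fund Levy: 7.23% × £6,800.00 = £491.64
Total: £886.80 + £491.64 = £1,378.44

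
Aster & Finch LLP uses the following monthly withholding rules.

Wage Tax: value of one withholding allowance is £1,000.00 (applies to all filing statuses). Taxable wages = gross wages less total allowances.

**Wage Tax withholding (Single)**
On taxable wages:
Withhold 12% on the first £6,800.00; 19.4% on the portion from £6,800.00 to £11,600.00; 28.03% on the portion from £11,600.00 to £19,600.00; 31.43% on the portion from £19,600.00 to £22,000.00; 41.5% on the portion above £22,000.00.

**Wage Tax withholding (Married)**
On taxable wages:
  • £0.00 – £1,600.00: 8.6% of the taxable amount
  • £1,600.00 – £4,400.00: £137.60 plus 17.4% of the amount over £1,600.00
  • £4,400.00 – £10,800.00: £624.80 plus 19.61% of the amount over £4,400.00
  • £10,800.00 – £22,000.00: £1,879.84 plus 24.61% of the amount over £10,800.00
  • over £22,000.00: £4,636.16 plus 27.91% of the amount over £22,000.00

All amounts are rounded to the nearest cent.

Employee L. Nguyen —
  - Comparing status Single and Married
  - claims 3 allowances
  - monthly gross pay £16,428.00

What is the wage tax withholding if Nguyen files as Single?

Wage Tax (Single): taxable = £16,428.00 − 3×£1,000.00 = £13,428.00
  £1,747.20 + 28.03% × (£13,428.00 − £11,600.00) = £1,747.20 + 28.03% × £1,828.00 = £2,259.59

£2,259.59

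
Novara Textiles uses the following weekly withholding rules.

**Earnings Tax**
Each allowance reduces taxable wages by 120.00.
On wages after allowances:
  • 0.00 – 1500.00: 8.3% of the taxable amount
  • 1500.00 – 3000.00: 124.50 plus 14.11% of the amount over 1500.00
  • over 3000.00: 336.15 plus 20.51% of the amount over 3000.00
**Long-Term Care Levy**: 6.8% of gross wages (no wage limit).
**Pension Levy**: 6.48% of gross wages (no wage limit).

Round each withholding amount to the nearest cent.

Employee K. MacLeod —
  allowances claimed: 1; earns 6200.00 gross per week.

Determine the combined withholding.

Earnings Tax: taxable = 6200.00 − 1×120.00 = 6080.00
  336.15 + 20.51% × (6080.00 − 3000.00) = 336.15 + 20.51% × 3080.00 = 967.86
Long-Term Care Levy: 6.8% × 6200.00 = 421.60
Pension Levy: 6.48% × 6200.00 = 401.76
Total: 967.86 + 421.60 + 401.76 = 1791.22

1791.22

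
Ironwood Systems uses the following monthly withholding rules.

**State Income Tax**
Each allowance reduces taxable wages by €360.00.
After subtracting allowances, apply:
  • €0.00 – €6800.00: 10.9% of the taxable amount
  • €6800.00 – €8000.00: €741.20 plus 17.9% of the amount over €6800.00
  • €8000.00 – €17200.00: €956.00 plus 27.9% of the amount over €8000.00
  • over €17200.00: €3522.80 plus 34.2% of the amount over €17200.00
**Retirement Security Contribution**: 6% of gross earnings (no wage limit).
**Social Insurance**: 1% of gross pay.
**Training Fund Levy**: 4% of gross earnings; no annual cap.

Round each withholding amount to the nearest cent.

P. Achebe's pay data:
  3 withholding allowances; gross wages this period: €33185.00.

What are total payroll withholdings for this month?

€12270.66

State Income Tax: taxable = €33185.00 − 3×€360.00 = €32105.00
  €3522.80 + 34.2% × (€32105.00 − €17200.00) = €3522.80 + 34.2% × €14905.00 = €8620.31
Retirement Security Contribution: 6% × €33185.00 = €1991.10
Social Insurance: 1% × €33185.00 = €331.85
Training Fund Levy: 4% × €33185.00 = €1327.40
Total: €8620.31 + €1991.10 + €331.85 + €1327.40 = €12270.66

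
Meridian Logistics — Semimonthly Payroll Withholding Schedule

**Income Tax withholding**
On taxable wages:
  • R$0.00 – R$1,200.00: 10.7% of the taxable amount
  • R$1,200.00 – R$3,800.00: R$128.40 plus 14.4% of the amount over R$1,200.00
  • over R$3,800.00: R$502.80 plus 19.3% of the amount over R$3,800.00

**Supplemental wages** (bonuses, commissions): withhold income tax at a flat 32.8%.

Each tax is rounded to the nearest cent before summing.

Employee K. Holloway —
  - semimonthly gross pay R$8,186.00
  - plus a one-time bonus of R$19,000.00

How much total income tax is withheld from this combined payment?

R$7,581.30

Income Tax: taxable = R$8,186.00
  R$502.80 + 19.3% × (R$8,186.00 − R$3,800.00) = R$502.80 + 19.3% × R$4,386.00 = R$1,349.30
Supplemental (32.8% flat on bonus): 32.8% × R$19,000.00 = R$6,232.00
Total income tax: R$1,349.30 + R$6,232.00 = R$7,581.30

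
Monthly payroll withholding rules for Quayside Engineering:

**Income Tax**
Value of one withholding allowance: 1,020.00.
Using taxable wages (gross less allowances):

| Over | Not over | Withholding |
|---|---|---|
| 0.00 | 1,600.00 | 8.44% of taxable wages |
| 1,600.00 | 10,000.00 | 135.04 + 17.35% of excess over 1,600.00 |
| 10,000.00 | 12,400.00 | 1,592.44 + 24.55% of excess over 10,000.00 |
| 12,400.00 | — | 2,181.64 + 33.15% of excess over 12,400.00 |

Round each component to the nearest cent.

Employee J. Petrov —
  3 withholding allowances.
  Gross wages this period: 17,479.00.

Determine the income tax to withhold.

Income Tax: taxable = 17,479.00 − 3×1,020.00 = 14,419.00
  2,181.64 + 33.15% × (14,419.00 − 12,400.00) = 2,181.64 + 33.15% × 2,019.00 = 2,850.94

2,850.94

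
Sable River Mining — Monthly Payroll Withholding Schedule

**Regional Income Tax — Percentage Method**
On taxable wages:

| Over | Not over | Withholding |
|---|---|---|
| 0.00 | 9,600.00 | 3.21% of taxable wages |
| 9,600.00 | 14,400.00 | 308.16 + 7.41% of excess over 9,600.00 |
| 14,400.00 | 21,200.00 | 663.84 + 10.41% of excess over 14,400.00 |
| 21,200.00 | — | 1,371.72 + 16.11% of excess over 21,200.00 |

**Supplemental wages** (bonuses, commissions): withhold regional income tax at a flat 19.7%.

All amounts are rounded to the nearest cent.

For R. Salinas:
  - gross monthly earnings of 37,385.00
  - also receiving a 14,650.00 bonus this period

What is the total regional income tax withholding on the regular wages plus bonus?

6,865.17

Regional Income Tax: taxable = 37,385.00
  1,371.72 + 16.11% × (37,385.00 − 21,200.00) = 1,371.72 + 16.11% × 16,185.00 = 3,979.12
Supplemental (19.7% flat on bonus): 19.7% × 14,650.00 = 2,886.05
Total regional income tax: 3,979.12 + 2,886.05 = 6,865.17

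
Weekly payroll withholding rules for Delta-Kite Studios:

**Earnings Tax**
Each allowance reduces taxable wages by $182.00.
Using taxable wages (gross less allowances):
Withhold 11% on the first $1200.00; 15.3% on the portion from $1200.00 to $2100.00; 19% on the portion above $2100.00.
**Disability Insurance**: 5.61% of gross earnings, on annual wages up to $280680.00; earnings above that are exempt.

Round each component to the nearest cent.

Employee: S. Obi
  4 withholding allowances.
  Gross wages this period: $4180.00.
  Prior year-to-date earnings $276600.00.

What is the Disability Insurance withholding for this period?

$228.89

Disability Insurance: cap $280680.00 − YTD $276600.00 = $4080.00 subject; 5.61% × $4080.00 = $228.89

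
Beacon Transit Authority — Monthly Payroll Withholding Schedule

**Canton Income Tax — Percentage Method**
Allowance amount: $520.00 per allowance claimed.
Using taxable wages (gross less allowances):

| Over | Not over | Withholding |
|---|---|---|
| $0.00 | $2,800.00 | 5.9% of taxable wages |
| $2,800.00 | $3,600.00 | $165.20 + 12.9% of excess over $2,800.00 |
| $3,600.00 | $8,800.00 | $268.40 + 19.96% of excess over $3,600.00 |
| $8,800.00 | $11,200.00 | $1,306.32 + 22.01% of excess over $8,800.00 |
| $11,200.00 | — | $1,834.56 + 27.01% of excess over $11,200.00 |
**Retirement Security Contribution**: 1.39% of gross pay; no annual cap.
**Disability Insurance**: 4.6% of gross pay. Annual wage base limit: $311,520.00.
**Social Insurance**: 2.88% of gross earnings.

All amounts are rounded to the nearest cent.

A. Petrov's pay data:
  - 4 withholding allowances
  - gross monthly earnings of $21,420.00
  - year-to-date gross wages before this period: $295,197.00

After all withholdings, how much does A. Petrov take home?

$15,721.33

Canton Income Tax: taxable = $21,420.00 − 4×$520.00 = $19,340.00
  $1,834.56 + 27.01% × ($19,340.00 − $11,200.00) = $1,834.56 + 27.01% × $8,140.00 = $4,033.17
Retirement Security Contribution: 1.39% × $21,420.00 = $297.74
Disability Insurance: cap $311,520.00 − YTD $295,197.00 = $16,323.00 subject; 4.6% × $16,323.00 = $750.86
Social Insurance: 2.88% × $21,420.00 = $616.90
Total withheld: $4,033.17 + $297.74 + $750.86 + $616.90 = $5,698.67
Net pay: $21,420.00 − $5,698.67 = $15,721.33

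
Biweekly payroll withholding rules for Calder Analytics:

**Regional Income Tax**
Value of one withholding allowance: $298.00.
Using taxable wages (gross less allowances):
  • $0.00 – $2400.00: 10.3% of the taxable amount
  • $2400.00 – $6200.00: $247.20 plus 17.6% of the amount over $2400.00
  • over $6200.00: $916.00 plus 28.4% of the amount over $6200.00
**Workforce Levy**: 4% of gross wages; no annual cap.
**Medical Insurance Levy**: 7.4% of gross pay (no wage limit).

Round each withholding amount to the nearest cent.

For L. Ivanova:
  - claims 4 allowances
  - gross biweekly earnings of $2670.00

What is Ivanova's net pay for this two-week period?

$2213.39

Regional Income Tax: taxable = $2670.00 − 4×$298.00 = $1478.00
  10.3% × $1478.00 = $152.23
Workforce Levy: 4% × $2670.00 = $106.80
Medical Insurance Levy: 7.4% × $2670.00 = $197.58
Total withheld: $152.23 + $106.80 + $197.58 = $456.61
Net pay: $2670.00 − $456.61 = $2213.39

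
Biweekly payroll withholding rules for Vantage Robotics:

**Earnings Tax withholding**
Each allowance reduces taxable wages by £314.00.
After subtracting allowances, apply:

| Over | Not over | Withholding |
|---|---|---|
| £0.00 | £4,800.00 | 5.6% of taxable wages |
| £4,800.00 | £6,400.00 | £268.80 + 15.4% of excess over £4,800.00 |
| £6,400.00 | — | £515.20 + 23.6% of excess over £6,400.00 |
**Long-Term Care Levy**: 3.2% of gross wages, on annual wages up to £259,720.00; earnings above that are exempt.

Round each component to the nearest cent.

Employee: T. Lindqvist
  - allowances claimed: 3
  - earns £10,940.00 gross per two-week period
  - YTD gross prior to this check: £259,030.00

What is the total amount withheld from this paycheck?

Earnings Tax: taxable = £10,940.00 − 3×£314.00 = £9,998.00
  £515.20 + 23.6% × (£9,998.00 − £6,400.00) = £515.20 + 23.6% × £3,598.00 = £1,364.33
Long-Term Care Levy: cap £259,720.00 − YTD £259,030.00 = £690.00 subject; 3.2% × £690.00 = £22.08
Total: £1,364.33 + £22.08 = £1,386.41

£1,386.41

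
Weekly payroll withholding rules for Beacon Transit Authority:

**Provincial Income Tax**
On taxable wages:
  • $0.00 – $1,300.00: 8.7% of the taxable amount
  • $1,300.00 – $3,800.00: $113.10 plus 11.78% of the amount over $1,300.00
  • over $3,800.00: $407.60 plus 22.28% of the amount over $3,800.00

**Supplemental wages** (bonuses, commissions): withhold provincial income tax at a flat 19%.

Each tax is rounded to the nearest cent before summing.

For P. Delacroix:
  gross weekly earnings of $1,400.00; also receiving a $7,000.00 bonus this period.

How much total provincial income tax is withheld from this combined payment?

$1,454.88

Provincial Income Tax: taxable = $1,400.00
  $113.10 + 11.78% × ($1,400.00 − $1,300.00) = $113.10 + 11.78% × $100.00 = $124.88
Supplemental (19% flat on bonus): 19% × $7,000.00 = $1,330.00
Total provincial income tax: $124.88 + $1,330.00 = $1,454.88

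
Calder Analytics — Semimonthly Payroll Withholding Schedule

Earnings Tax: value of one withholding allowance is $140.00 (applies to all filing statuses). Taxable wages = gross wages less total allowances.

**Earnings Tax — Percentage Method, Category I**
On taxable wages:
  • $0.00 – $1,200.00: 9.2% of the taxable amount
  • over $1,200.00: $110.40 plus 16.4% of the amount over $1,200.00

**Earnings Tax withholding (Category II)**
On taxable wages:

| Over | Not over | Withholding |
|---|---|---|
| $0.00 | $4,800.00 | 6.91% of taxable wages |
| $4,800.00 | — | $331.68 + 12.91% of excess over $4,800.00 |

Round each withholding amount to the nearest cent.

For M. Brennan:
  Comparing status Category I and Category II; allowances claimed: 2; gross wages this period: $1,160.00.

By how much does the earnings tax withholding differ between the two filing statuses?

$20.15

Earnings Tax (Category I): taxable = $1,160.00 − 2×$140.00 = $880.00
  9.2% × $880.00 = $80.96
Earnings Tax (Category II): taxable = $1,160.00 − 2×$140.00 = $880.00
  6.91% × $880.00 = $60.81
Difference: |$80.96 − $60.81| = $20.15 (higher under Category I)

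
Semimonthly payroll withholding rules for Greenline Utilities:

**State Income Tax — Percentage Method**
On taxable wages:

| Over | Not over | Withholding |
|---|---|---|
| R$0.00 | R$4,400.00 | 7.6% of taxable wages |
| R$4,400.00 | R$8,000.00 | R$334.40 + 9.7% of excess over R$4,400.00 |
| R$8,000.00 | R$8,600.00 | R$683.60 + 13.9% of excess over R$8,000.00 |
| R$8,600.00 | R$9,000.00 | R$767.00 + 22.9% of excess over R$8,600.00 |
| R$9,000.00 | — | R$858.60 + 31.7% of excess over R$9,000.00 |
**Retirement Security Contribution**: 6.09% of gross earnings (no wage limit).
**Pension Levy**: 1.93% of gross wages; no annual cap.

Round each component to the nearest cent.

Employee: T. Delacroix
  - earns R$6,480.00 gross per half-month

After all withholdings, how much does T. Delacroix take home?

R$5,424.15

State Income Tax: taxable = R$6,480.00
  R$334.40 + 9.7% × (R$6,480.00 − R$4,400.00) = R$334.40 + 9.7% × R$2,080.00 = R$536.16
Retirement Security Contribution: 6.09% × R$6,480.00 = R$394.63
Pension Levy: 1.93% × R$6,480.00 = R$125.06
Total withheld: R$536.16 + R$394.63 + R$125.06 = R$1,055.85
Net pay: R$6,480.00 − R$1,055.85 = R$5,424.15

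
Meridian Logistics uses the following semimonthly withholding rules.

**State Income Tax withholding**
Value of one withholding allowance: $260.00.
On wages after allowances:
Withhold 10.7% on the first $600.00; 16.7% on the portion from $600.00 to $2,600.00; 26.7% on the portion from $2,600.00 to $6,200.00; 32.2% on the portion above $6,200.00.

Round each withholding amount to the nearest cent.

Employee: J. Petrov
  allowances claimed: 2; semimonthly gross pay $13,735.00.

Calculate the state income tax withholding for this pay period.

State Income Tax: taxable = $13,735.00 − 2×$260.00 = $13,215.00
  $1,359.40 + 32.2% × ($13,215.00 − $6,200.00) = $1,359.40 + 32.2% × $7,015.00 = $3,618.23

$3,618.23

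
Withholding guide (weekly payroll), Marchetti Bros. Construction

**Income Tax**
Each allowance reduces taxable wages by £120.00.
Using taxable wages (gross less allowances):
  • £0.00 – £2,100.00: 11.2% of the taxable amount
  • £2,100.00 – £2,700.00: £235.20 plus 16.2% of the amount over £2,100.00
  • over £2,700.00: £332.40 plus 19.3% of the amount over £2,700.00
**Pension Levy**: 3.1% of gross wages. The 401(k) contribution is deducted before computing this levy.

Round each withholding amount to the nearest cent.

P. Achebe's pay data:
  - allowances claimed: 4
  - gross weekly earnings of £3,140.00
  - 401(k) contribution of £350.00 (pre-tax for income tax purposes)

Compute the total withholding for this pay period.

£355.71

Income Tax: taxable = £3,140.00 − £350.00 − 4×£120.00 = £2,310.00
  £235.20 + 16.2% × (£2,310.00 − £2,100.00) = £235.20 + 16.2% × £210.00 = £269.22
Pension Levy: 3.1% × £2,790.00 = £86.49
Total: £269.22 + £86.49 = £355.71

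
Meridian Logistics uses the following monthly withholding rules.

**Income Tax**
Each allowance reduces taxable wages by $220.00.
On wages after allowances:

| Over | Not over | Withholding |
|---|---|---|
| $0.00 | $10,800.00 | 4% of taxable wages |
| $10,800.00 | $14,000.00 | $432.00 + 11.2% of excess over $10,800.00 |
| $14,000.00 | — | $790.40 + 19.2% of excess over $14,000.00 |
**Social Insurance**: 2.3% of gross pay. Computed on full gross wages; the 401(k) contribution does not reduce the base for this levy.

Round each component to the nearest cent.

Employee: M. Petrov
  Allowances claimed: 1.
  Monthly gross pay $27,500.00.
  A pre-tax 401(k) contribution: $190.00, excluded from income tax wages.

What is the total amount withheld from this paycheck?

Income Tax: taxable = $27,500.00 − $190.00 − 1×$220.00 = $27,090.00
  $790.40 + 19.2% × ($27,090.00 − $14,000.00) = $790.40 + 19.2% × $13,090.00 = $3,303.68
Social Insurance: 2.3% × $27,500.00 = $632.50
Total: $3,303.68 + $632.50 = $3,936.18

$3,936.18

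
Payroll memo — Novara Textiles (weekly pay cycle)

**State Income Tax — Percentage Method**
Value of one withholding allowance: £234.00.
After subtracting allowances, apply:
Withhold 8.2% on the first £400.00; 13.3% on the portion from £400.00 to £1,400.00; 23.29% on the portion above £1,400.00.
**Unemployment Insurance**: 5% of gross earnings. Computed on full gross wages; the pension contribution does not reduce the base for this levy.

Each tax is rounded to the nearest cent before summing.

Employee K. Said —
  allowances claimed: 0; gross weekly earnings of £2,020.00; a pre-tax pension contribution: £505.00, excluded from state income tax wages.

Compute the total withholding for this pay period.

State Income Tax: taxable = £2,020.00 − £505.00 = £1,515.00
  £165.80 + 23.29% × (£1,515.00 − £1,400.00) = £165.80 + 23.29% × £115.00 = £192.58
Unemployment Insurance: 5% × £2,020.00 = £101.00
Total: £192.58 + £101.00 = £293.58

£293.58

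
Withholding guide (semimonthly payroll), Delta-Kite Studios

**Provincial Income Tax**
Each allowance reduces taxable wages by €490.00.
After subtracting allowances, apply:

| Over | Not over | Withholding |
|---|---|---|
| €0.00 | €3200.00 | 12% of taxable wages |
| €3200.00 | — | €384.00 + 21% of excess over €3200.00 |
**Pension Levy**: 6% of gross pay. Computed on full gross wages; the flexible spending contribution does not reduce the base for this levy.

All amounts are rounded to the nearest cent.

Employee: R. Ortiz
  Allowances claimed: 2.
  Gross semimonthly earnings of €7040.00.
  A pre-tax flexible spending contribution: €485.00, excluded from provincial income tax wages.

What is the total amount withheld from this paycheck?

€1305.15

Provincial Income Tax: taxable = €7040.00 − €485.00 − 2×€490.00 = €5575.00
  €384.00 + 21% × (€5575.00 − €3200.00) = €384.00 + 21% × €2375.00 = €882.75
Pension Levy: 6% × €7040.00 = €422.40
Total: €882.75 + €422.40 = €1305.15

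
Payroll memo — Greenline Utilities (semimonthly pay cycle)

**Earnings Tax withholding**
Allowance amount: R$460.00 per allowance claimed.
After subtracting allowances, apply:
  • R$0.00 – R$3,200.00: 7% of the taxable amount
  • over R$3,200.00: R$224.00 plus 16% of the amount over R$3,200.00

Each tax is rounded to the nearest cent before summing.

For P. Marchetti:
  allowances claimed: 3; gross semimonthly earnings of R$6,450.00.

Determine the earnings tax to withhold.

Earnings Tax: taxable = R$6,450.00 − 3×R$460.00 = R$5,070.00
  R$224.00 + 16% × (R$5,070.00 − R$3,200.00) = R$224.00 + 16% × R$1,870.00 = R$523.20

R$523.20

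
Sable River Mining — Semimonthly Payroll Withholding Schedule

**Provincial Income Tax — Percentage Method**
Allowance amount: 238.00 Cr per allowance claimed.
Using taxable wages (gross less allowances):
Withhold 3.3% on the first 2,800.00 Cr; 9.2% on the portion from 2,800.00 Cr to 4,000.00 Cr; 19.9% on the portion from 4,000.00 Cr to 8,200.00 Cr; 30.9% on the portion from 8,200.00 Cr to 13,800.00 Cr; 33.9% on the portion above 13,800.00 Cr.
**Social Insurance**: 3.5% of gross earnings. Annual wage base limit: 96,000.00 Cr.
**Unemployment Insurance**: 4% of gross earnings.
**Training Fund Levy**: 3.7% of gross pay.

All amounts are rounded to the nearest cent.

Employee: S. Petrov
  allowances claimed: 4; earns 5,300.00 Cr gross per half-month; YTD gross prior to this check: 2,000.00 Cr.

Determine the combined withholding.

Provincial Income Tax: taxable = 5,300.00 Cr − 4×238.00 Cr = 4,348.00 Cr
  202.80 Cr + 19.9% × (4,348.00 Cr − 4,000.00 Cr) = 202.80 Cr + 19.9% × 348.00 Cr = 272.05 Cr
Social Insurance: 3.5% × 5,300.00 Cr = 185.50 Cr
Unemployment Insurance: 4% × 5,300.00 Cr = 212.00 Cr
Training Fund Levy: 3.7% × 5,300.00 Cr = 196.10 Cr
Total: 272.05 Cr + 185.50 Cr + 212.00 Cr + 196.10 Cr = 865.65 Cr

865.65 Cr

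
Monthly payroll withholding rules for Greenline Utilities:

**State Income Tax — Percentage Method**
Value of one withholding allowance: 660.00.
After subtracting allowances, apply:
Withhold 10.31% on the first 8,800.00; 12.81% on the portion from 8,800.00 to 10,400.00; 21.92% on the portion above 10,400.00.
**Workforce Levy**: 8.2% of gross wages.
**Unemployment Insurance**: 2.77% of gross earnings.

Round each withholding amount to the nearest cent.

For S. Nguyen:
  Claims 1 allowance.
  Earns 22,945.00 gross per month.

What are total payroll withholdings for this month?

State Income Tax: taxable = 22,945.00 − 1×660.00 = 22,285.00
  1,112.24 + 21.92% × (22,285.00 − 10,400.00) = 1,112.24 + 21.92% × 11,885.00 = 3,717.43
Workforce Levy: 8.2% × 22,945.00 = 1,881.49
Unemployment Insurance: 2.77% × 22,945.00 = 635.58
Total: 3,717.43 + 1,881.49 + 635.58 = 6,234.50

6,234.50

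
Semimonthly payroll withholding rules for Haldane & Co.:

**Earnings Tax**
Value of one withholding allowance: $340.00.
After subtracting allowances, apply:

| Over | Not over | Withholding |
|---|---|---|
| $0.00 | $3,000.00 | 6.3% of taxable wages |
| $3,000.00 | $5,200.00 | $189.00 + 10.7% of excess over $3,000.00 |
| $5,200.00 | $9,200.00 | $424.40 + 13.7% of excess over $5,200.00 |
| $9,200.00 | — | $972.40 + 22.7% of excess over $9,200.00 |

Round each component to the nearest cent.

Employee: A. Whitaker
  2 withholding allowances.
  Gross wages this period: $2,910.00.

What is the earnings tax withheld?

$140.49

Earnings Tax: taxable = $2,910.00 − 2×$340.00 = $2,230.00
  6.3% × $2,230.00 = $140.49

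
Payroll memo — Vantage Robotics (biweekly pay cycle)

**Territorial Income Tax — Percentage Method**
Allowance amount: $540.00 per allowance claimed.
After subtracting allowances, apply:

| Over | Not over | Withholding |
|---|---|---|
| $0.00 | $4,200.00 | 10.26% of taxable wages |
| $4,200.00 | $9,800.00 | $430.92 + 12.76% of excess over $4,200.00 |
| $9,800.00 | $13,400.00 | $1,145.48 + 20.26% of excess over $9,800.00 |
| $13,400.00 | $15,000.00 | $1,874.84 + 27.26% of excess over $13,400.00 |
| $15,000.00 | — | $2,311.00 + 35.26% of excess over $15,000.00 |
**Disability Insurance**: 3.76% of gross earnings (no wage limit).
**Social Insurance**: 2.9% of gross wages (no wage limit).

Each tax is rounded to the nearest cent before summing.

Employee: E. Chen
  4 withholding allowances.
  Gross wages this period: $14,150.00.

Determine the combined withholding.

Territorial Income Tax: taxable = $14,150.00 − 4×$540.00 = $11,990.00
  $1,145.48 + 20.26% × ($11,990.00 − $9,800.00) = $1,145.48 + 20.26% × $2,190.00 = $1,589.17
Disability Insurance: 3.76% × $14,150.00 = $532.04
Social Insurance: 2.9% × $14,150.00 = $410.35
Total: $1,589.17 + $532.04 + $410.35 = $2,531.56

$2,531.56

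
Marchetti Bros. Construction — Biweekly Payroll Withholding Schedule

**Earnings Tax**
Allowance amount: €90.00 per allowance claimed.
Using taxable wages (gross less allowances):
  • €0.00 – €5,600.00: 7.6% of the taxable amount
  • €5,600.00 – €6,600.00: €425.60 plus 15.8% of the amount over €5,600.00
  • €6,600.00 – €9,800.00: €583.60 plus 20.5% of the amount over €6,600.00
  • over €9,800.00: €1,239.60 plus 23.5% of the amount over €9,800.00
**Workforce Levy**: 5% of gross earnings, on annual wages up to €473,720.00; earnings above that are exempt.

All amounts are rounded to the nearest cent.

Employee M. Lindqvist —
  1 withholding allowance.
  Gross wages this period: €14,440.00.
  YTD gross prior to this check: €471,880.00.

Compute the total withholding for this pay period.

Earnings Tax: taxable = €14,440.00 − 1×€90.00 = €14,350.00
  €1,239.60 + 23.5% × (€14,350.00 − €9,800.00) = €1,239.60 + 23.5% × €4,550.00 = €2,308.85
Workforce Levy: cap €473,720.00 − YTD €471,880.00 = €1,840.00 subject; 5% × €1,840.00 = €92.00
Total: €2,308.85 + €92.00 = €2,400.85

€2,400.85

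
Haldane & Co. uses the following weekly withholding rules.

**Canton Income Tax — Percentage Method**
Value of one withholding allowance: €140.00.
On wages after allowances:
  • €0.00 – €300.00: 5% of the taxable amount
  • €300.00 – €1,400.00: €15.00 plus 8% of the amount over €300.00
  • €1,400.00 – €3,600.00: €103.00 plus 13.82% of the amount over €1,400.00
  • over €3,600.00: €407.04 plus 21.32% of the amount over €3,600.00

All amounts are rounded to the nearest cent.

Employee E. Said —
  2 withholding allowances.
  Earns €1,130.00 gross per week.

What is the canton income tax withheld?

Canton Income Tax: taxable = €1,130.00 − 2×€140.00 = €850.00
  €15.00 + 8% × (€850.00 − €300.00) = €15.00 + 8% × €550.00 = €59.00

€59.00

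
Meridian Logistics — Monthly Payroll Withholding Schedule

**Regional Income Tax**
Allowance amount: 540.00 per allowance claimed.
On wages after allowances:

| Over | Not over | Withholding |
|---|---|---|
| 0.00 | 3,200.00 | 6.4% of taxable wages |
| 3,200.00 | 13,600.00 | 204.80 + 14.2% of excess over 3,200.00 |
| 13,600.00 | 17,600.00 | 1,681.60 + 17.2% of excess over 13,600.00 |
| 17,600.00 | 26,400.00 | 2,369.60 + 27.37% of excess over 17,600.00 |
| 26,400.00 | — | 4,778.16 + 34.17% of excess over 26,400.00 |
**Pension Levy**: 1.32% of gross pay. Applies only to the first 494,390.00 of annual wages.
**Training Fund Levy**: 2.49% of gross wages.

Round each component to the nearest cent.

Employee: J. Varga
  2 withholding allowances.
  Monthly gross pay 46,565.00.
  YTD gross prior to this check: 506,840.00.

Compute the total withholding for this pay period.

12,458.97

Regional Income Tax: taxable = 46,565.00 − 2×540.00 = 45,485.00
  4,778.16 + 34.17% × (45,485.00 − 26,400.00) = 4,778.16 + 34.17% × 19,085.00 = 11,299.50
Pension Levy: YTD 506,840.00 ≥ cap 494,390.00 → 0.00
Training Fund Levy: 2.49% × 46,565.00 = 1,159.47
Total: 11,299.50 + 0.00 + 1,159.47 = 12,458.97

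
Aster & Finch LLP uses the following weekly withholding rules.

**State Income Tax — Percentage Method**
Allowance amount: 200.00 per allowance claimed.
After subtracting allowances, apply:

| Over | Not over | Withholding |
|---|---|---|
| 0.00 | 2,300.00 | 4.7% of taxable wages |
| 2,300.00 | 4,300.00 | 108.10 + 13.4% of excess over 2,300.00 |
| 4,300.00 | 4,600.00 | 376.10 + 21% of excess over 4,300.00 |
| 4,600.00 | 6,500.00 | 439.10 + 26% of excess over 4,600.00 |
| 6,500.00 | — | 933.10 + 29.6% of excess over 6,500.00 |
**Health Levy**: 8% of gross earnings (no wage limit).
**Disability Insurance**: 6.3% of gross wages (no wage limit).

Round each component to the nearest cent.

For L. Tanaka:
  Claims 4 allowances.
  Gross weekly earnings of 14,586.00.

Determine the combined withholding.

5,175.56

State Income Tax: taxable = 14,586.00 − 4×200.00 = 13,786.00
  933.10 + 29.6% × (13,786.00 − 6,500.00) = 933.10 + 29.6% × 7,286.00 = 3,089.76
Health Levy: 8% × 14,586.00 = 1,166.88
Disability Insurance: 6.3% × 14,586.00 = 918.92
Total: 3,089.76 + 1,166.88 + 918.92 = 5,175.56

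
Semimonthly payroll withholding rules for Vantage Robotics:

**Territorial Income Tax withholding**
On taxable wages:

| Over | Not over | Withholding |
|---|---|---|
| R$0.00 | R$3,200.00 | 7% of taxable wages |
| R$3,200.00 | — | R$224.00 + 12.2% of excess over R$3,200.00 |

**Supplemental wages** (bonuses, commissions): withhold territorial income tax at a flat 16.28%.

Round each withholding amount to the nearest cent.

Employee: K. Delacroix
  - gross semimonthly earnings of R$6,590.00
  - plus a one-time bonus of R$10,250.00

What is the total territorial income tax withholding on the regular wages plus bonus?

R$2,306.28

Territorial Income Tax: taxable = R$6,590.00
  R$224.00 + 12.2% × (R$6,590.00 − R$3,200.00) = R$224.00 + 12.2% × R$3,390.00 = R$637.58
Supplemental (16.28% flat on bonus): 16.28% × R$10,250.00 = R$1,668.70
Total territorial income tax: R$637.58 + R$1,668.70 = R$2,306.28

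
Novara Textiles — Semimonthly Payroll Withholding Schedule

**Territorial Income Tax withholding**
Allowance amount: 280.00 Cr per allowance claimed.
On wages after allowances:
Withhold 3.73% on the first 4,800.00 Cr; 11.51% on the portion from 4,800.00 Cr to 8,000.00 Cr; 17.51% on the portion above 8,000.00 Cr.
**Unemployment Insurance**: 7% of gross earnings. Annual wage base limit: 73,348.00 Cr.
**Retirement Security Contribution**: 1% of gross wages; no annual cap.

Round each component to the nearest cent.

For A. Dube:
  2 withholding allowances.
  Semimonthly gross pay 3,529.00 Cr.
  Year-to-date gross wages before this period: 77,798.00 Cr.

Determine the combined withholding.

146.03 Cr

Territorial Income Tax: taxable = 3,529.00 Cr − 2×280.00 Cr = 2,969.00 Cr
  3.73% × 2,969.00 Cr = 110.74 Cr
Unemployment Insurance: YTD 77,798.00 Cr ≥ cap 73,348.00 Cr → 0.00 Cr
Retirement Security Contribution: 1% × 3,529.00 Cr = 35.29 Cr
Total: 110.74 Cr + 0.00 Cr + 35.29 Cr = 146.03 Cr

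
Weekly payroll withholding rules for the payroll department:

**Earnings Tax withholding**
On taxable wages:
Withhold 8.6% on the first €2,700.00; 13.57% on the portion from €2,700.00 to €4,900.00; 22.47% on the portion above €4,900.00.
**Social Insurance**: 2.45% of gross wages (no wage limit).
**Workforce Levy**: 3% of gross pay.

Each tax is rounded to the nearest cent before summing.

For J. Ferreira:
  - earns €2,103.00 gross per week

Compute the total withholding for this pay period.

Earnings Tax: taxable = €2,103.00
  8.6% × €2,103.00 = €180.86
Social Insurance: 2.45% × €2,103.00 = €51.52
Workforce Levy: 3% × €2,103.00 = €63.09
Total: €180.86 + €51.52 + €63.09 = €295.47

€295.47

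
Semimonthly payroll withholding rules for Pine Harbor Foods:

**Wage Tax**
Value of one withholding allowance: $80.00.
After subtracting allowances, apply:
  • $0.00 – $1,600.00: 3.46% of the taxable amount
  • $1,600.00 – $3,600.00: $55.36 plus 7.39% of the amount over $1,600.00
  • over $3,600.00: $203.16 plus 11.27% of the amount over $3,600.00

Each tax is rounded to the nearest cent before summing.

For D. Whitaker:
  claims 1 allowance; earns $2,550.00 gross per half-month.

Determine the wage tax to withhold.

Wage Tax: taxable = $2,550.00 − 1×$80.00 = $2,470.00
  $55.36 + 7.39% × ($2,470.00 − $1,600.00) = $55.36 + 7.39% × $870.00 = $119.65

$119.65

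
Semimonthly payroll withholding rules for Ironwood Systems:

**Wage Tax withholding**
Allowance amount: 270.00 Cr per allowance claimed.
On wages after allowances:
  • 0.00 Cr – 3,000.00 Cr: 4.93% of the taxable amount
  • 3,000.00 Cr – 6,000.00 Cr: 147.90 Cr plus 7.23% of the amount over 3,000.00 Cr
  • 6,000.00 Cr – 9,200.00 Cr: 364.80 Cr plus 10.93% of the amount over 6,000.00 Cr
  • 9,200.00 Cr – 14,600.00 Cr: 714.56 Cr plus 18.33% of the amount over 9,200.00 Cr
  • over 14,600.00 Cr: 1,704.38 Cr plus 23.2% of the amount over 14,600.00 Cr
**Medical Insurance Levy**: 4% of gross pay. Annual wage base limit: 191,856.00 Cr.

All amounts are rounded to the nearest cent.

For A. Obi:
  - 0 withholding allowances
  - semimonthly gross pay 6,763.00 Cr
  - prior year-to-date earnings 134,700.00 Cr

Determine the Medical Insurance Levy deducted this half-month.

Medical Insurance Levy: 4% × 6,763.00 Cr = 270.52 Cr

270.52 Cr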